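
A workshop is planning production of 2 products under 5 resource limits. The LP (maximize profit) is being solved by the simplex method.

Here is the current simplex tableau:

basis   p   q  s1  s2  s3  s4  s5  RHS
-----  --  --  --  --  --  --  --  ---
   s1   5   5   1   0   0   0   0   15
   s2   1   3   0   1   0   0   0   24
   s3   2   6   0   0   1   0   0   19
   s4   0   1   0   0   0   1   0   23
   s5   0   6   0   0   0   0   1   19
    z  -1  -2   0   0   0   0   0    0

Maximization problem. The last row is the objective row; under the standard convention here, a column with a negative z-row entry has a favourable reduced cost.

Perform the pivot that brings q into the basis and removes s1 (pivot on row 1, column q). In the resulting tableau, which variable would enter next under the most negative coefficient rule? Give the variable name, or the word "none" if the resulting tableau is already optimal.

none

Pivot element 5. New z-row = old z-row − (-2)·(row 1/5).
Updated z-row coefficients: p: 1, q: 0, s1: 2/5, s2: 0, s3: 0, s4: 0, s5: 0.
No coefficient is strictly negative; the tableau after this pivot is optimal.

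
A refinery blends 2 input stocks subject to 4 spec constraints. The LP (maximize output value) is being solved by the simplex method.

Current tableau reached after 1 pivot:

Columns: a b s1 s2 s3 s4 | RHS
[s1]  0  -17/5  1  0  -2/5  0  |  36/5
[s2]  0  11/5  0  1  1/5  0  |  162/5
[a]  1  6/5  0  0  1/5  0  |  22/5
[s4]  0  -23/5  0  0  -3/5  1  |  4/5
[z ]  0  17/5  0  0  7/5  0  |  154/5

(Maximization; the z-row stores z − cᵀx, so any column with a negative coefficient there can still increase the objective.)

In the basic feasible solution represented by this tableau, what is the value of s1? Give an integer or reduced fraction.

36/5

s1 is basic (row 1); its value is the RHS of that row: 36/5.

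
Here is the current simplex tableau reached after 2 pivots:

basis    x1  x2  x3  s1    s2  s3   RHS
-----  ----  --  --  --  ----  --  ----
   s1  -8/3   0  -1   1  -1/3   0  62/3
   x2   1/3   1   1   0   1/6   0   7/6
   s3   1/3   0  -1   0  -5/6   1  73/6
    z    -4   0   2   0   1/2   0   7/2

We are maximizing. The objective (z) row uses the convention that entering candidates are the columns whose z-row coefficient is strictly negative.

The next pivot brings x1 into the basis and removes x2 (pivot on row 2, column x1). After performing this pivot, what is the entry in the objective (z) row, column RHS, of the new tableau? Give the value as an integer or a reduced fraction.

35/2

Pivot element is row 2, column x1: 1/3.
Normalize row 2: new (row 2, RHS) = (7/6)/(1/3) = 7/2.
z-row ← z-row − (-4)·(new row 2): 7/2 − (-4)·(7/2) = 35/2.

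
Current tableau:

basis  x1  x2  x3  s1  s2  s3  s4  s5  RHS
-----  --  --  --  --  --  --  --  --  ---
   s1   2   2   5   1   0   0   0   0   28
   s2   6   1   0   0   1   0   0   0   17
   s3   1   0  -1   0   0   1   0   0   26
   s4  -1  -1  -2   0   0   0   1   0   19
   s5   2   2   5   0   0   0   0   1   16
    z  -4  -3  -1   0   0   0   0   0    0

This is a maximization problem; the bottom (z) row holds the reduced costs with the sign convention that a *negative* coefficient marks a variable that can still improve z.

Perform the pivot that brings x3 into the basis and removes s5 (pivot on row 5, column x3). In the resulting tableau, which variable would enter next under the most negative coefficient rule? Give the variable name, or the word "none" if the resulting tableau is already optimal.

Pivot element 5. New z-row = old z-row − (-1)·(row 5/5).
Updated z-row coefficients: x1: -18/5, x2: -13/5, x3: 0, s1: 0, s2: 0, s3: 0, s4: 0, s5: 1/5.
The most negative is -18/5 in column x1, so x1 would enter next.

x1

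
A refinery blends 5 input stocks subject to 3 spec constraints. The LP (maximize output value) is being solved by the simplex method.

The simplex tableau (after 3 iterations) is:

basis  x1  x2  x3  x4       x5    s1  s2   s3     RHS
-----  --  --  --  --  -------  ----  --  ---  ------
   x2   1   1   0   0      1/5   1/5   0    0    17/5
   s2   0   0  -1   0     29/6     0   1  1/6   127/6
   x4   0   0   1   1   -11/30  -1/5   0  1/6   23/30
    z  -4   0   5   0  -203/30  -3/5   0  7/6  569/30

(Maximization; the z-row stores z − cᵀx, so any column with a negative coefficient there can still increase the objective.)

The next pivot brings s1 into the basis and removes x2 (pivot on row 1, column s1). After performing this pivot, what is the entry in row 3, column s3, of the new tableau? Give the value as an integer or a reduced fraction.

1/6

Pivot element is row 1, column s1: 1/5.
Normalize row 1: new (row 1, s3) = 0/(1/5) = 0.
row 3 ← row 3 − (-1/5)·(new row 1): 1/6 − (-1/5)·0 = 1/6.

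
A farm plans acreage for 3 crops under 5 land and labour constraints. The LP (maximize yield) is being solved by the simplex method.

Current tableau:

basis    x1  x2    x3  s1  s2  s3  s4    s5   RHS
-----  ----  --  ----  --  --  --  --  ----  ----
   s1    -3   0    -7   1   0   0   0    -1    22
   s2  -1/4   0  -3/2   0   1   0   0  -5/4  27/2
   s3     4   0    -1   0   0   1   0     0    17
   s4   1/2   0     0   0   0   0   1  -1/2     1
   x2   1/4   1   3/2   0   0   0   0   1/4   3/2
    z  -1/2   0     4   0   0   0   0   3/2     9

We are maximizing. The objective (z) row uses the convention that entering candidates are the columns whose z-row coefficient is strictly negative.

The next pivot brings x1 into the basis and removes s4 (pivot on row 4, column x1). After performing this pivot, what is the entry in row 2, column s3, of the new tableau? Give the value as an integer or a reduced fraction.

Pivot element is row 4, column x1: 1/2.
Normalize row 4: new (row 4, s3) = 0/(1/2) = 0.
row 2 ← row 2 − (-1/4)·(new row 4): 0 − (-1/4)·0 = 0.

0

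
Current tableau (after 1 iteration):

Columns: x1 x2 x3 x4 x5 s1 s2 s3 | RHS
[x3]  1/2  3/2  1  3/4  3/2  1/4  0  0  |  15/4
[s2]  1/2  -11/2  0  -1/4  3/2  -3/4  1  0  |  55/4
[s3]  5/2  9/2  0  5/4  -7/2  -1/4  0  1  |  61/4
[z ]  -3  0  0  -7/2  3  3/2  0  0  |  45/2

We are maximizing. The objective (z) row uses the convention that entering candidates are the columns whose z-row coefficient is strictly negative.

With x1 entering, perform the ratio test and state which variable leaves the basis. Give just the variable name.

Ratios: row 1 (x3): (15/4)/(1/2) = 15/2; row 2 (s2): (55/4)/(1/2) = 55/2; row 3 (s3): (61/4)/(5/2) = 61/10.
Minimum ratio 61/10 is in the s3 row, so s3 leaves.

s3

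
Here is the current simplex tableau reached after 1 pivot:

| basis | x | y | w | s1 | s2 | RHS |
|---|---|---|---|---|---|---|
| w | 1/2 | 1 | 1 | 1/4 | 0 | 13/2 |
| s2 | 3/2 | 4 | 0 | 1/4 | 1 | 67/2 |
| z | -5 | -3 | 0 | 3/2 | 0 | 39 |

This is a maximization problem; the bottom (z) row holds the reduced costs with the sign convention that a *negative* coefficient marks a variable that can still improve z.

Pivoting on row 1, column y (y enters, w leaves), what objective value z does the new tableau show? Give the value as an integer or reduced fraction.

117/2

Minimum ratio for y: (13/2)/1 = 13/2.
z changes by −(z-row coeff of y)·ratio = −(-3)·(13/2) = 39/2.
New z = 39 + (39/2) = 117/2.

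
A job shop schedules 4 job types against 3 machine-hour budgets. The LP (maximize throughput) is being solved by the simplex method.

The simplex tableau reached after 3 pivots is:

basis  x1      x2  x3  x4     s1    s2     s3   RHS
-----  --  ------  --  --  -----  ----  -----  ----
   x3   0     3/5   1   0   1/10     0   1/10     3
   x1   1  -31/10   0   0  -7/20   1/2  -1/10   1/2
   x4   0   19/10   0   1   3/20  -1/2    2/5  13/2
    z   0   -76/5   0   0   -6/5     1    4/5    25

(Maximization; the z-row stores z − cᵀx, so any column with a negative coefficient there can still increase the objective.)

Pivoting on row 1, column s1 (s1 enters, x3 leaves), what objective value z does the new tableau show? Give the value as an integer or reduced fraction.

61

Minimum ratio for s1: 3/(1/10) = 30.
z changes by −(z-row coeff of s1)·ratio = −(-6/5)·30 = 36.
New z = 25 + 36 = 61.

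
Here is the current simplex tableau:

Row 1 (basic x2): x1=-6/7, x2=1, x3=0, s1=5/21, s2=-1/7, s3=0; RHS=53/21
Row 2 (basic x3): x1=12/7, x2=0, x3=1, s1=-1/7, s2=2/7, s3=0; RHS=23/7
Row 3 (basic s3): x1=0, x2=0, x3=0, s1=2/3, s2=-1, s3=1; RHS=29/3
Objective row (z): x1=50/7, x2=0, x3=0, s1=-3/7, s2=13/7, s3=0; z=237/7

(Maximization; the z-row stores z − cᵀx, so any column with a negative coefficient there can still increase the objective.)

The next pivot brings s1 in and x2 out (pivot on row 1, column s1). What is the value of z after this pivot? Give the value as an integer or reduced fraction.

Minimum ratio for s1: (53/21)/(5/21) = 53/5.
z changes by −(z-row coeff of s1)·ratio = −(-3/7)·(53/5) = 159/35.
New z = 237/7 + (159/35) = 192/5.

192/5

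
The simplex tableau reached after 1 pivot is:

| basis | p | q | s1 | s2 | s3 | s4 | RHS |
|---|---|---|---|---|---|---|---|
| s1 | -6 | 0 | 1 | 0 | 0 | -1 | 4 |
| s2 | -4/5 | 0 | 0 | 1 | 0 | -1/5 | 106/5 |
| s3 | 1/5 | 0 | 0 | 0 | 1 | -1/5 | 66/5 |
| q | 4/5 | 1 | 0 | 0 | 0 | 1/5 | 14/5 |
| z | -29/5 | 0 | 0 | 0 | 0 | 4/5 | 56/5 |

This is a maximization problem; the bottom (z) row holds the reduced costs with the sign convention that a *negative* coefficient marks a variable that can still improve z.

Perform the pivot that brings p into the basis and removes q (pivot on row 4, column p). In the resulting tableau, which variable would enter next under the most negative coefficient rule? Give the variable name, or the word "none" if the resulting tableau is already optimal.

Pivot element 4/5. New z-row = old z-row − (-29/5)·(row 4/(4/5)).
Updated z-row coefficients: p: 0, q: 29/4, s1: 0, s2: 0, s3: 0, s4: 9/4.
No coefficient is strictly negative; the tableau after this pivot is optimal.

none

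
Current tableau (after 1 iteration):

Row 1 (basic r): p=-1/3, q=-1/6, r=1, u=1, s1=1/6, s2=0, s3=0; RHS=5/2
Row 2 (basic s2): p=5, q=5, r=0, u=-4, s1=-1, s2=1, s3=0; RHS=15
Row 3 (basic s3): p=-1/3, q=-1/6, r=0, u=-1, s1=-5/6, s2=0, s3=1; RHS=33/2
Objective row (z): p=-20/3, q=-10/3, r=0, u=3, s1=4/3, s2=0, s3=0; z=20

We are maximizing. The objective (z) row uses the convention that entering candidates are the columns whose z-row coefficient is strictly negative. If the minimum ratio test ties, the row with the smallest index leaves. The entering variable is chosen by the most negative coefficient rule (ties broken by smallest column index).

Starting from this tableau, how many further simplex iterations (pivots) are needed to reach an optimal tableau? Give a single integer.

pivot: p in, s2 out → z = 40
pivot: u in, r out → z = 1125/22
No improving column remains; optimal.

2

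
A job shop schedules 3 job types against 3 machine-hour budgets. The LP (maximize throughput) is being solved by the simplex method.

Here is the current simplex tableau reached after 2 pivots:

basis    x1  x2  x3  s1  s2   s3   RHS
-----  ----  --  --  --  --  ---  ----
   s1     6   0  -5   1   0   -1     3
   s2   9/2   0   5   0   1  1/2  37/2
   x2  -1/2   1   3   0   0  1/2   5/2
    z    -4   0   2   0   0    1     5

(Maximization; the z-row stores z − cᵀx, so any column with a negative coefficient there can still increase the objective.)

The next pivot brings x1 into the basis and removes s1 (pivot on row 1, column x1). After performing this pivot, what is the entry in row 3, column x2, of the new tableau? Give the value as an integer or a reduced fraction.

Pivot element is row 1, column x1: 6.
Normalize row 1: new (row 1, x2) = 0/6 = 0.
row 3 ← row 3 − (-1/2)·(new row 1): 1 − (-1/2)·0 = 1.

1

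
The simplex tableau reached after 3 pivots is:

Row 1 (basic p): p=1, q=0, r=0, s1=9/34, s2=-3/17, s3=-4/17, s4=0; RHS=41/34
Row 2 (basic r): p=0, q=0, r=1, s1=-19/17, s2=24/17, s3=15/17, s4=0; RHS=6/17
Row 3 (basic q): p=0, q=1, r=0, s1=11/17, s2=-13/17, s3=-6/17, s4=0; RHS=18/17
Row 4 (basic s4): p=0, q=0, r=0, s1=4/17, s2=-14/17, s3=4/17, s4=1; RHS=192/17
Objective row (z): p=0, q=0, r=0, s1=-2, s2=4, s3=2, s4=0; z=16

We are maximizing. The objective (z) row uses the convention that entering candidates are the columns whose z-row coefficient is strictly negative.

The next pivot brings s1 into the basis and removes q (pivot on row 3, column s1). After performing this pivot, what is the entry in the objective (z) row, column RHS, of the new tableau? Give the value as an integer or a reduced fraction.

Pivot element is row 3, column s1: 11/17.
Normalize row 3: new (row 3, RHS) = (18/17)/(11/17) = 18/11.
z-row ← z-row − (-2)·(new row 3): 16 − (-2)·(18/11) = 212/11.

212/11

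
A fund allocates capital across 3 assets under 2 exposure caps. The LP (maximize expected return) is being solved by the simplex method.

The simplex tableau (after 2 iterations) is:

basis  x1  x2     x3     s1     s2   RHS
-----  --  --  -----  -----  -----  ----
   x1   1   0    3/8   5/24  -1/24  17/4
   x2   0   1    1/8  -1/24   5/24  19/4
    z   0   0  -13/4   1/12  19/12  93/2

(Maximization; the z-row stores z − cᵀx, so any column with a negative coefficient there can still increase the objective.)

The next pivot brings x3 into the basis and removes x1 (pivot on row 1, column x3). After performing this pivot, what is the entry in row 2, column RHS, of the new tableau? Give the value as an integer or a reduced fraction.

10/3

Pivot element is row 1, column x3: 3/8.
Normalize row 1: new (row 1, RHS) = (17/4)/(3/8) = 34/3.
row 2 ← row 2 − (1/8)·(new row 1): 19/4 − (1/8)·(34/3) = 10/3.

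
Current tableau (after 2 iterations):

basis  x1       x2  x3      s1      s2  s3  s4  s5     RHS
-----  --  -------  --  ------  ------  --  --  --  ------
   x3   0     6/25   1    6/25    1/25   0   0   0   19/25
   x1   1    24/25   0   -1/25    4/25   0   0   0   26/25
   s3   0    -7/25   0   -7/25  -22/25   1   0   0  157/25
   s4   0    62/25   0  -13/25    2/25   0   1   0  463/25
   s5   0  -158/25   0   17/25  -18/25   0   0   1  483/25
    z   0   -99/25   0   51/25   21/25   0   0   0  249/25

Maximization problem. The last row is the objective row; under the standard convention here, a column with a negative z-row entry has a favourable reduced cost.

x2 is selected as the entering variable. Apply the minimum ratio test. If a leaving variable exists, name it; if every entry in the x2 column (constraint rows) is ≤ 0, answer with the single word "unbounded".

x1

Ratios: row 1 (x3): (19/25)/(6/25) = 19/6; row 2 (x1): (26/25)/(24/25) = 13/12; row 3 (s3): entry -7/25 ≤ 0, skip; row 4 (s4): (463/25)/(62/25) = 463/62; row 5 (s5): entry -158/25 ≤ 0, skip.
Minimum ratio is in the x1 row, so x1 leaves.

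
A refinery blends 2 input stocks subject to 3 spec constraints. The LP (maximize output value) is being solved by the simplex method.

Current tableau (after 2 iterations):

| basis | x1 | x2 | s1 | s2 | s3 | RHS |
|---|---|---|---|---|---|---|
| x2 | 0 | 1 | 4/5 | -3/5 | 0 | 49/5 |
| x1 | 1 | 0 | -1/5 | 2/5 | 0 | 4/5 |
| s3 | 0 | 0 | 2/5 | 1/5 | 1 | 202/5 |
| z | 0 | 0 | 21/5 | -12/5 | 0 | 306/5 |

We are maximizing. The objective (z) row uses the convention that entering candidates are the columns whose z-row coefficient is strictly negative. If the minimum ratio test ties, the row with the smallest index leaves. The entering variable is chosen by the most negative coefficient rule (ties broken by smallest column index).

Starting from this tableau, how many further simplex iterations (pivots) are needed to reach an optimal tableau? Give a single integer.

1

pivot: s2 in, x1 out → z = 66
No improving column remains; optimal.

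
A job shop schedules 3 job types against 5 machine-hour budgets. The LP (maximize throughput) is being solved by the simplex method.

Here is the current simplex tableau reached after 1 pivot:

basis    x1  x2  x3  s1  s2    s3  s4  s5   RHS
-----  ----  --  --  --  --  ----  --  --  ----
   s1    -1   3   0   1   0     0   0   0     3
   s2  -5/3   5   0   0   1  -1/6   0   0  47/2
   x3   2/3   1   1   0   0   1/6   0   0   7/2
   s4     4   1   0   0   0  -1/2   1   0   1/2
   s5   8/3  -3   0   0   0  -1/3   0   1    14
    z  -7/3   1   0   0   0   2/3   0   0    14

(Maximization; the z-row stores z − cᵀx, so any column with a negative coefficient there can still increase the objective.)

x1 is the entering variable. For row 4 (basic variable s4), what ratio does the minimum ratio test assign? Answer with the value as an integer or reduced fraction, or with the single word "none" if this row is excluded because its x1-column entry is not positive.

1/8

Ratio = RHS / (x1 entry) = (1/2) / 4 = 1/8.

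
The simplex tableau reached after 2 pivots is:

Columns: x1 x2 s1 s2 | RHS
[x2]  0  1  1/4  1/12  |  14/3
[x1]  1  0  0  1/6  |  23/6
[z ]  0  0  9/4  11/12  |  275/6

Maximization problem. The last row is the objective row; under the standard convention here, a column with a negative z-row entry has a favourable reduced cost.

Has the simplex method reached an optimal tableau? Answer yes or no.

No objective-row coefficient is strictly negative, so no entering variable exists; the tableau is optimal.

yes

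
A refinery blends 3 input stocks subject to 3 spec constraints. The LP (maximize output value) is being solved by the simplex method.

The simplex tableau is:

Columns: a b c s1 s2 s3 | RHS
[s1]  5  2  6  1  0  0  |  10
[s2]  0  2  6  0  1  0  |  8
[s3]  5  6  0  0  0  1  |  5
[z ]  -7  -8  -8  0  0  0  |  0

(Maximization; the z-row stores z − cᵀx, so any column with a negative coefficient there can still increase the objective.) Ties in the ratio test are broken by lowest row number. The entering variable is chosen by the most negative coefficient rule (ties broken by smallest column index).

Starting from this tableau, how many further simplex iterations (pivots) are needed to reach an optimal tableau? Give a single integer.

pivot: b in, s3 out → z = 20/3
pivot: c in, s2 out → z = 136/9
pivot: a in, s1 out → z = 242/15
No improving column remains; optimal.

3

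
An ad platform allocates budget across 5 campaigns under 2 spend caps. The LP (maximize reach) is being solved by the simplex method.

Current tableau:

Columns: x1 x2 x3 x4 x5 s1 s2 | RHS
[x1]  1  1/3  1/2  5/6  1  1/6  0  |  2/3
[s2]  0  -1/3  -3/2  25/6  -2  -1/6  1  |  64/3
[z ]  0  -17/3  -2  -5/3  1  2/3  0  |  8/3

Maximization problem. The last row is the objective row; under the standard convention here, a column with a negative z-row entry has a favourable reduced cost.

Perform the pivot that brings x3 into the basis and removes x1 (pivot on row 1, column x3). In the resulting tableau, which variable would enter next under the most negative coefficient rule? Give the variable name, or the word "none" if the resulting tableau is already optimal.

x2

Pivot element 1/2. New z-row = old z-row − (-2)·(row 1/(1/2)).
Updated z-row coefficients: x1: 4, x2: -13/3, x3: 0, x4: 5/3, x5: 5, s1: 4/3, s2: 0.
The most negative is -13/3 in column x2, so x2 would enter next.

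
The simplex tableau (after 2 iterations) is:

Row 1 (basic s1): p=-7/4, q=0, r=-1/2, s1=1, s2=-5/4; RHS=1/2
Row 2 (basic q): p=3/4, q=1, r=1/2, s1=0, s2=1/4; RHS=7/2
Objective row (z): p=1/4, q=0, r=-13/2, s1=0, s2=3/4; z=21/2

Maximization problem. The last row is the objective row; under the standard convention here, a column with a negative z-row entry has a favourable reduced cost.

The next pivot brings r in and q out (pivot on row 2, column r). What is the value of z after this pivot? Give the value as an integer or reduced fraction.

56

Minimum ratio for r: (7/2)/(1/2) = 7.
z changes by −(z-row coeff of r)·ratio = −(-13/2)·7 = 91/2.
New z = 21/2 + (91/2) = 56.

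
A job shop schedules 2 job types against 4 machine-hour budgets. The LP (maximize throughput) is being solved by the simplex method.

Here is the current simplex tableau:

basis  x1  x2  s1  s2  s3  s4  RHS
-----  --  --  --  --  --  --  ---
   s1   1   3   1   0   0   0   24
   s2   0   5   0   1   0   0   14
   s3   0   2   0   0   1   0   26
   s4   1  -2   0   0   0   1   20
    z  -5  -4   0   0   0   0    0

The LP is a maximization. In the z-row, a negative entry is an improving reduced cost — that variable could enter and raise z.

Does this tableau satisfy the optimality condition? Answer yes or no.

no

Column x1 has objective-row coefficient -5, which is negative; an improving pivot exists, so not yet optimal.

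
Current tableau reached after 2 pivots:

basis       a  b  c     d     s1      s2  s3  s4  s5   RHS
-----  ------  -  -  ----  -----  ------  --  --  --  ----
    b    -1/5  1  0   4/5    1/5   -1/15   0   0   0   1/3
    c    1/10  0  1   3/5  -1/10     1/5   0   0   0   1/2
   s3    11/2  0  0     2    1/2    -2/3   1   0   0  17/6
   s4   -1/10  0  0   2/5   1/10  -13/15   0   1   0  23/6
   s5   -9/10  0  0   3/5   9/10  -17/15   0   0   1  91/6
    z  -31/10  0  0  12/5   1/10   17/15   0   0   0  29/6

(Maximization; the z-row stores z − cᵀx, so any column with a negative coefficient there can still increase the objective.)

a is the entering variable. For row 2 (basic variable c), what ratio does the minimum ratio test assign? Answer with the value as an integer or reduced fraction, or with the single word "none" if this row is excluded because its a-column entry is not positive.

5

Ratio = RHS / (a entry) = (1/2) / (1/10) = 5.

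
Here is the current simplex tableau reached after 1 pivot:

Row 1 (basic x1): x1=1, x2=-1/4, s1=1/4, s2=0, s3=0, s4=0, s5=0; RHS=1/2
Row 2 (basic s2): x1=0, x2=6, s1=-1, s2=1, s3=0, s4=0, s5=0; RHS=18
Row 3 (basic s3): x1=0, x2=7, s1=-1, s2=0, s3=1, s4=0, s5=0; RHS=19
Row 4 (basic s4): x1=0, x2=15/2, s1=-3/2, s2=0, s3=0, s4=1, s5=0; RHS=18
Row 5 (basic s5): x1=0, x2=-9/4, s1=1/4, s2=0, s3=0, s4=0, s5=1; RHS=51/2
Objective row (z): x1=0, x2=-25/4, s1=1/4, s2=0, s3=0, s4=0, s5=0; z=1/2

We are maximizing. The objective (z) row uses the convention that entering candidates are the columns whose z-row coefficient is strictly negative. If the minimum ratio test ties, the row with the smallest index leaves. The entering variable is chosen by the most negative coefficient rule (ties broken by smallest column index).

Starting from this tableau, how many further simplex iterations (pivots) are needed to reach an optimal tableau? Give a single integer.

2

pivot: x2 in, s4 out → z = 31/2
pivot: s1 in, x1 out → z = 21
No improving column remains; optimal.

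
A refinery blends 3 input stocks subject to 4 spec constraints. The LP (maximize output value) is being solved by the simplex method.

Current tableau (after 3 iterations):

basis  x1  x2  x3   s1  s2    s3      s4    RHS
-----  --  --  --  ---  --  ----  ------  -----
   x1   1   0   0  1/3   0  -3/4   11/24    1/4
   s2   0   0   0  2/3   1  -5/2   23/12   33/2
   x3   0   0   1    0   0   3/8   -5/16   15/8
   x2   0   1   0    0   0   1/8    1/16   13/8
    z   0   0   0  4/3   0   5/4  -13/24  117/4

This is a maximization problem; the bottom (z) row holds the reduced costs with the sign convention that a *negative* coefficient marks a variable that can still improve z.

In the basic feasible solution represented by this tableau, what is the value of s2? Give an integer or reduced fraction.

33/2

s2 is basic (row 2); its value is the RHS of that row: 33/2.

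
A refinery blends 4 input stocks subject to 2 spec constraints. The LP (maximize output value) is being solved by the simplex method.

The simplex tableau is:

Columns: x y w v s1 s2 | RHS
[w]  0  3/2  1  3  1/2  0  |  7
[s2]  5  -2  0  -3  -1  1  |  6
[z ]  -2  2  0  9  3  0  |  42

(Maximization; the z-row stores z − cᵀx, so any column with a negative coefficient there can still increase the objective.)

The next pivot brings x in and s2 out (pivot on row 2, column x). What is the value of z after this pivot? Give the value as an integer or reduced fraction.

Minimum ratio for x: 6/5 = 6/5.
z changes by −(z-row coeff of x)·ratio = −(-2)·(6/5) = 12/5.
New z = 42 + (12/5) = 222/5.

222/5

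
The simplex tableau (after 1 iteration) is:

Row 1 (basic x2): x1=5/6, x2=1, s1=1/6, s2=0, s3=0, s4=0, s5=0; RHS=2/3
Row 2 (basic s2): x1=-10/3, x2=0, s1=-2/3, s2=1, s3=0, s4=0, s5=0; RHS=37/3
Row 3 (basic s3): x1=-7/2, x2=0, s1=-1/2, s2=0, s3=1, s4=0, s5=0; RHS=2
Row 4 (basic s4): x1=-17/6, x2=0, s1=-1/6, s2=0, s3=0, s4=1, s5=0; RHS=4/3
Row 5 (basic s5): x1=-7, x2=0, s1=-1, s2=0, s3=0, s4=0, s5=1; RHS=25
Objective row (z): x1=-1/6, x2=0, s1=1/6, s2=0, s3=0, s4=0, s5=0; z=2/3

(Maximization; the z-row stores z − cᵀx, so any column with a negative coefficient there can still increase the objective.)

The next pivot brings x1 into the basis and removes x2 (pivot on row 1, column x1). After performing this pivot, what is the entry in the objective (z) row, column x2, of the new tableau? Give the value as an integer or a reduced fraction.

Pivot element is row 1, column x1: 5/6.
Normalize row 1: new (row 1, x2) = 1/(5/6) = 6/5.
z-row ← z-row − (-1/6)·(new row 1): 0 − (-1/6)·(6/5) = 1/5.

1/5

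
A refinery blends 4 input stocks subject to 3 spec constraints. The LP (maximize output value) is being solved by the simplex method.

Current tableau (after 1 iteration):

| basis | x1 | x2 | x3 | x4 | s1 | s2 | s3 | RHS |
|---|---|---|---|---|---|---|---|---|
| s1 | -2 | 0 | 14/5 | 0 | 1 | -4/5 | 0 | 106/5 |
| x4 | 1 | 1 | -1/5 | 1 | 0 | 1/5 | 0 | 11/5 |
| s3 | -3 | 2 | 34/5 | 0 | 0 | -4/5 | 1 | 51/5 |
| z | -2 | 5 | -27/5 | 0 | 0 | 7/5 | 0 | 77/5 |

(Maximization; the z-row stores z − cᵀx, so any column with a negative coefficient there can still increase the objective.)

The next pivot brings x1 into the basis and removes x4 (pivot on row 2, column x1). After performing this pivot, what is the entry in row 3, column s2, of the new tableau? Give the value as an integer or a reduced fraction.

-1/5

Pivot element is row 2, column x1: 1.
Normalize row 2: new (row 2, s2) = (1/5)/1 = 1/5.
row 3 ← row 3 − (-3)·(new row 2): -4/5 − (-3)·(1/5) = -1/5.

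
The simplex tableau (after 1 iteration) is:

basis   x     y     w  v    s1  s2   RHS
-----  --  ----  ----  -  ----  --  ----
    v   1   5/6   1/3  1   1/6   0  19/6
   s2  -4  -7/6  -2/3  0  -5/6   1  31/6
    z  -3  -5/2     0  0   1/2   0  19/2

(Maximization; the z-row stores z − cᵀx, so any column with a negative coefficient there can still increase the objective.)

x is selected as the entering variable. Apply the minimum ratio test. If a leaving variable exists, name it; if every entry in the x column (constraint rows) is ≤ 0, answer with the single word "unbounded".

Ratios: row 1 (v): (19/6)/1 = 19/6; row 2 (s2): entry -4 ≤ 0, skip.
Minimum ratio is in the v row, so v leaves.

v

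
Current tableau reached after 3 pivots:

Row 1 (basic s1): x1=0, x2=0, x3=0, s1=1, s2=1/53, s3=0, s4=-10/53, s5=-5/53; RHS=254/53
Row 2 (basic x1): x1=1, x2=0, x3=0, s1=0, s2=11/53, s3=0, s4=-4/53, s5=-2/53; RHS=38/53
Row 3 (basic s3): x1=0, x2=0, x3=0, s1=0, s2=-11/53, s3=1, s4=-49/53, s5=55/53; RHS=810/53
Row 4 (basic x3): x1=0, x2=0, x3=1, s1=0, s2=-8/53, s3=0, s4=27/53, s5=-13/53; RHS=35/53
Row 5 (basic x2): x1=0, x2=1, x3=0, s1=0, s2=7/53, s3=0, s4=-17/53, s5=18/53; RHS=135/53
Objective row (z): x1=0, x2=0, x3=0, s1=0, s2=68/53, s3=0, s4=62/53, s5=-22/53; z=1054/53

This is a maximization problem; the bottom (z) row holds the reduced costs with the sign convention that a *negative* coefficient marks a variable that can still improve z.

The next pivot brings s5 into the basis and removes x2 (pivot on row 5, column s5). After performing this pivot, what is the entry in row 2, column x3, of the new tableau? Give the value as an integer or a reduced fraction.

0

Pivot element is row 5, column s5: 18/53.
Normalize row 5: new (row 5, x3) = 0/(18/53) = 0.
row 2 ← row 2 − (-2/53)·(new row 5): 0 − (-2/53)·0 = 0.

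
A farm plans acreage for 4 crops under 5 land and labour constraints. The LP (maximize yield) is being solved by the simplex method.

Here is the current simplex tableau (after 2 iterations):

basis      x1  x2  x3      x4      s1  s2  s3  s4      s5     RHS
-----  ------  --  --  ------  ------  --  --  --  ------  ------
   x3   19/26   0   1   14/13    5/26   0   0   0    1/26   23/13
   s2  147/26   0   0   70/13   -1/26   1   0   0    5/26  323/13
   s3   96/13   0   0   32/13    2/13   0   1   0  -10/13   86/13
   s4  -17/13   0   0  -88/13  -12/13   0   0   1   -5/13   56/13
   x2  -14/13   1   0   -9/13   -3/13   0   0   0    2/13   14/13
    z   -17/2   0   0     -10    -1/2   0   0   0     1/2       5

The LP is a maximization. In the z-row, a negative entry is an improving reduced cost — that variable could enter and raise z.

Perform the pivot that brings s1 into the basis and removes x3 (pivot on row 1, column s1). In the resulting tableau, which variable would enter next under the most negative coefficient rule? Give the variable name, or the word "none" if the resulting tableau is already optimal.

x4

Pivot element 5/26. New z-row = old z-row − (-1/2)·(row 1/(5/26)).
Updated z-row coefficients: x1: -33/5, x2: 0, x3: 13/5, x4: -36/5, s1: 0, s2: 0, s3: 0, s4: 0, s5: 3/5.
The most negative is -36/5 in column x4, so x4 would enter next.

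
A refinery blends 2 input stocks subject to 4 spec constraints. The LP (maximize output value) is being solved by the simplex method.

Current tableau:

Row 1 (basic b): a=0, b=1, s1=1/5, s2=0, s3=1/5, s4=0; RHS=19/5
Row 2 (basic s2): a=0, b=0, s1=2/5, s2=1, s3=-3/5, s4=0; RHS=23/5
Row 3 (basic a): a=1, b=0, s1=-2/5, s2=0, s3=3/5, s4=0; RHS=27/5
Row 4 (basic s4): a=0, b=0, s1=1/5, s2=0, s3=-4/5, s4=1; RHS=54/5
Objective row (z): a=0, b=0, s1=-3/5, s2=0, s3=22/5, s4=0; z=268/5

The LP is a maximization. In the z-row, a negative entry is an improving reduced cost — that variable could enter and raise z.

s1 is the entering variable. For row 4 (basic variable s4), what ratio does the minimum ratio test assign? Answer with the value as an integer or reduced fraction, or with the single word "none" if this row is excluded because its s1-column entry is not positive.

54

Ratio = RHS / (s1 entry) = (54/5) / (1/5) = 54.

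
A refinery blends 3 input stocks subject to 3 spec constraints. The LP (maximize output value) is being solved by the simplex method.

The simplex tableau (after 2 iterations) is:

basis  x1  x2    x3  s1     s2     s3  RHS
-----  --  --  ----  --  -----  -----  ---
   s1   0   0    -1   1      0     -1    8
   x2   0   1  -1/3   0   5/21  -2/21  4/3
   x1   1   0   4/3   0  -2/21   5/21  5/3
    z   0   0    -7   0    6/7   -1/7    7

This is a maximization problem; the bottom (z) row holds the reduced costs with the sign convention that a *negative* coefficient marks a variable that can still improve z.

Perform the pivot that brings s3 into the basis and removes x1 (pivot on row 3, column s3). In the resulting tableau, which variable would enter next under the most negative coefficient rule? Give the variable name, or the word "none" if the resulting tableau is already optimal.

Pivot element 5/21. New z-row = old z-row − (-1/7)·(row 3/(5/21)).
Updated z-row coefficients: x1: 3/5, x2: 0, x3: -31/5, s1: 0, s2: 4/5, s3: 0.
The most negative is -31/5 in column x3, so x3 would enter next.

x3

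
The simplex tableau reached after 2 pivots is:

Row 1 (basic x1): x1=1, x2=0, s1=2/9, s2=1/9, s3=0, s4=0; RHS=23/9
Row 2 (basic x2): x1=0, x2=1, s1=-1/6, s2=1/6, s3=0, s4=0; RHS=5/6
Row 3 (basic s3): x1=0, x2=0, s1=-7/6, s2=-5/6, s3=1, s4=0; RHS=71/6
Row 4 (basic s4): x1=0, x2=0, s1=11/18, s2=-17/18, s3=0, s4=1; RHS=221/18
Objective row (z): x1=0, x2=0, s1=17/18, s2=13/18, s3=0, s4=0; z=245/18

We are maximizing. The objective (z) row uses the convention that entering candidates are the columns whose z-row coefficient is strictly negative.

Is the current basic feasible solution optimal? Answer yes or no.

No objective-row coefficient is strictly negative, so no entering variable exists; the tableau is optimal.

yes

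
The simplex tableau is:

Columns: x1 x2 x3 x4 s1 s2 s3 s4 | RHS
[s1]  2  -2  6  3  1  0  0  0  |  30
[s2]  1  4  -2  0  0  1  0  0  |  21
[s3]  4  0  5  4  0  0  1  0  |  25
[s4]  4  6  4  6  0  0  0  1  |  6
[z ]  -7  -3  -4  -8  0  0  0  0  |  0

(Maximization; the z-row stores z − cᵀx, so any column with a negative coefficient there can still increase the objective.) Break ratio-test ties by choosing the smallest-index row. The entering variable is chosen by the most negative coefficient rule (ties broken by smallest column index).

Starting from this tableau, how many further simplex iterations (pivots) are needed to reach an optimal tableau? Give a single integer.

pivot: x4 in, s4 out → z = 8
pivot: x1 in, x4 out → z = 21/2
No improving column remains; optimal.

2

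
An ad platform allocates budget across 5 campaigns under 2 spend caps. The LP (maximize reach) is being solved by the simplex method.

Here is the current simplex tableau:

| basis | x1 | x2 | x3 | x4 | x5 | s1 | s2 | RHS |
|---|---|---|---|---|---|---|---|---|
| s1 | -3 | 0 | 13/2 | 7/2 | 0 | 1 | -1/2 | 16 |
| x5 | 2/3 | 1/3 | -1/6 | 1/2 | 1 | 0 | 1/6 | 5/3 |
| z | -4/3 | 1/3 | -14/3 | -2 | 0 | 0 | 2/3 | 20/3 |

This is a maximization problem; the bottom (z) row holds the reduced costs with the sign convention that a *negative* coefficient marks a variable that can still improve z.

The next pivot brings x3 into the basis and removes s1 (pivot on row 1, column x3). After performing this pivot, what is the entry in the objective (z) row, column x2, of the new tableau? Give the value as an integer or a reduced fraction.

1/3

Pivot element is row 1, column x3: 13/2.
Normalize row 1: new (row 1, x2) = 0/(13/2) = 0.
z-row ← z-row − (-14/3)·(new row 1): 1/3 − (-14/3)·0 = 1/3.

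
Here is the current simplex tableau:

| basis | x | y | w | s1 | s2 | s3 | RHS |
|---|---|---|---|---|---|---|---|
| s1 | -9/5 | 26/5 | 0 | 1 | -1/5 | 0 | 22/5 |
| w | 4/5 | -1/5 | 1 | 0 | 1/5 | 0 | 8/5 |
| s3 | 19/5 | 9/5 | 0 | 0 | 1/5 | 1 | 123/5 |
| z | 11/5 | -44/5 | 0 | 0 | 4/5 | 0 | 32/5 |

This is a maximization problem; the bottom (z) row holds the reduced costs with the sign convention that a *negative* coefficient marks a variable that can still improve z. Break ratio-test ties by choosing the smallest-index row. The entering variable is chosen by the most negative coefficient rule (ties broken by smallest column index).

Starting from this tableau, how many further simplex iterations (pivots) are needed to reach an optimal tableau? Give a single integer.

2

pivot: y in, s1 out → z = 180/13
pivot: x in, w out → z = 302/19
No improving column remains; optimal.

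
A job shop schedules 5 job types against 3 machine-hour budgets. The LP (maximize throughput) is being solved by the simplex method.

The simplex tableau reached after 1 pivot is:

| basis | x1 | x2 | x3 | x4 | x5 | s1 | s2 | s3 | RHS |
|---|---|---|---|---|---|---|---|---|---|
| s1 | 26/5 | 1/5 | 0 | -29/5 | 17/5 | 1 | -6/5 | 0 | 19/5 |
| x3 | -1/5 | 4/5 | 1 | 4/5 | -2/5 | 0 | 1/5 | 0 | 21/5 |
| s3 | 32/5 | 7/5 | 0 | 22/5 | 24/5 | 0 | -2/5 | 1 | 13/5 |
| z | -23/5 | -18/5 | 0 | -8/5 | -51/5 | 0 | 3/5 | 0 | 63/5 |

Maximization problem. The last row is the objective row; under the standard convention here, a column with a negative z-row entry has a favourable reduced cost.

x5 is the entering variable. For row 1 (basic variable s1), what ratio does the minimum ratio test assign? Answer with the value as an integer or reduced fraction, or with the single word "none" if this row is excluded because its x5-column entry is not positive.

Ratio = RHS / (x5 entry) = (19/5) / (17/5) = 19/17.

19/17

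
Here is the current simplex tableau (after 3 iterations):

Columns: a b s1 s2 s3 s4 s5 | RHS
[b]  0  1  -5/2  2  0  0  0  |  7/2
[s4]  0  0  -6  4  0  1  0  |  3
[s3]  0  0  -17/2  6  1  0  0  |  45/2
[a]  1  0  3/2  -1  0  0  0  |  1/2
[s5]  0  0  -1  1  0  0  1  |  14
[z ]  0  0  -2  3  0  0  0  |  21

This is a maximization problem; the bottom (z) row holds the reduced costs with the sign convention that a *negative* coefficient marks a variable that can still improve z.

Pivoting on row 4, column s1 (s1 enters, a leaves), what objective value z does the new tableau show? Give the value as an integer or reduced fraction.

Minimum ratio for s1: (1/2)/(3/2) = 1/3.
z changes by −(z-row coeff of s1)·ratio = −(-2)·(1/3) = 2/3.
New z = 21 + (2/3) = 65/3.

65/3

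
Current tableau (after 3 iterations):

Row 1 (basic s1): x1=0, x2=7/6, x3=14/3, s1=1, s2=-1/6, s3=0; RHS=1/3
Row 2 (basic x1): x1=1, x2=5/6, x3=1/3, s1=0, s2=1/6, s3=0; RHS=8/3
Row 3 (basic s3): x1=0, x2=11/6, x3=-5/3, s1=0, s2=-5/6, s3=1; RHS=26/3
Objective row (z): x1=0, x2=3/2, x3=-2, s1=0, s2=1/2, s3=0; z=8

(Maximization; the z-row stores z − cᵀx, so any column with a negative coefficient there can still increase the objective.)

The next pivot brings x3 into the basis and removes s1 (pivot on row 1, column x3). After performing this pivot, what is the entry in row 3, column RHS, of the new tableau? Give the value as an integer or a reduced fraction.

Pivot element is row 1, column x3: 14/3.
Normalize row 1: new (row 1, RHS) = (1/3)/(14/3) = 1/14.
row 3 ← row 3 − (-5/3)·(new row 1): 26/3 − (-5/3)·(1/14) = 123/14.

123/14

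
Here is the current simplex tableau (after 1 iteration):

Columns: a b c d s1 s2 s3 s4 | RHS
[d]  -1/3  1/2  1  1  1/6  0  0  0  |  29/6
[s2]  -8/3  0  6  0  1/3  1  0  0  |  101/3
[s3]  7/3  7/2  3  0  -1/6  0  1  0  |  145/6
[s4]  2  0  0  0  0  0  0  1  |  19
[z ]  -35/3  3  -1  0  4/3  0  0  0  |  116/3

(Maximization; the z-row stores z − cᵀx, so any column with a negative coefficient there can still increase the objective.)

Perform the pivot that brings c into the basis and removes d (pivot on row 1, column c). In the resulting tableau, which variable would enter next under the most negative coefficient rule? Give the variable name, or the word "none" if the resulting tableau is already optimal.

Pivot element 1. New z-row = old z-row − (-1)·(row 1/1).
Updated z-row coefficients: a: -12, b: 7/2, c: 0, d: 1, s1: 3/2, s2: 0, s3: 0, s4: 0.
The most negative is -12 in column a, so a would enter next.

a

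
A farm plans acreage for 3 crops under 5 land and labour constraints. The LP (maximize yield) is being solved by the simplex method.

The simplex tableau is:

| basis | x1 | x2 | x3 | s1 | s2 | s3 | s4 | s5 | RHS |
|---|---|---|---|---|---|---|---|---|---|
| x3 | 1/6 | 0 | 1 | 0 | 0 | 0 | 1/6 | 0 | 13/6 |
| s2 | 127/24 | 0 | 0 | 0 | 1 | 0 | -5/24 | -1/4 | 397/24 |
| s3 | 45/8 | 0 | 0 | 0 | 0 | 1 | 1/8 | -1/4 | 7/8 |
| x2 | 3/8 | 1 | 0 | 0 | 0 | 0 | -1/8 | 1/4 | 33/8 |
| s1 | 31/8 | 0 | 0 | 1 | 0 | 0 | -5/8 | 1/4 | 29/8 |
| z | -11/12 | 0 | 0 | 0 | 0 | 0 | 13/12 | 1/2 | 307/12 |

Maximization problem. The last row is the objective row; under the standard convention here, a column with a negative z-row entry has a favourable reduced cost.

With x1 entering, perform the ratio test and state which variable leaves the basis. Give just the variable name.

s3

Ratios: row 1 (x3): (13/6)/(1/6) = 13; row 2 (s2): (397/24)/(127/24) = 397/127; row 3 (s3): (7/8)/(45/8) = 7/45; row 4 (x2): (33/8)/(3/8) = 11; row 5 (s1): (29/8)/(31/8) = 29/31.
Minimum ratio 7/45 is in the s3 row, so s3 leaves.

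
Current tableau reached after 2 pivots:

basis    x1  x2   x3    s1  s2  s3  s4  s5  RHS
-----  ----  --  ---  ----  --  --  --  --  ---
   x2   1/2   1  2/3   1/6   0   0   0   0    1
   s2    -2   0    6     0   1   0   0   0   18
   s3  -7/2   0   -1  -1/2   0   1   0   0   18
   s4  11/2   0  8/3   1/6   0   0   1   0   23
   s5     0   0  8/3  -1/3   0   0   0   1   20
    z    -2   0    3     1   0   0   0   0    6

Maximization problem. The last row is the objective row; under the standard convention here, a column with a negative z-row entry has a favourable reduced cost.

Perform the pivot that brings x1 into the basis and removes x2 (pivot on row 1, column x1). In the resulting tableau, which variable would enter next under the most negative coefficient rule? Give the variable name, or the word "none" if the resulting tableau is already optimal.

Pivot element 1/2. New z-row = old z-row − (-2)·(row 1/(1/2)).
Updated z-row coefficients: x1: 0, x2: 4, x3: 17/3, s1: 5/3, s2: 0, s3: 0, s4: 0, s5: 0.
No coefficient is strictly negative; the tableau after this pivot is optimal.

none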